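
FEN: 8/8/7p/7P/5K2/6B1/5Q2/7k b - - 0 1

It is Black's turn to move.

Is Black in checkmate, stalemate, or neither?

Black to move; black king on h1.
In check: no.
King squares — g1: attacked by Qf2; g2: attacked by Qf2; h2: attacked by Qf2.
Legal moves for Black: none.
Not in check and no legal moves → stalemate.

stalemate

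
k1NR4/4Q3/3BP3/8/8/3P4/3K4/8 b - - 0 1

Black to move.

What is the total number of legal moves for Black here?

Black to move; king on a8.
In check: no.
Legal moves: none.
Count: 0.

0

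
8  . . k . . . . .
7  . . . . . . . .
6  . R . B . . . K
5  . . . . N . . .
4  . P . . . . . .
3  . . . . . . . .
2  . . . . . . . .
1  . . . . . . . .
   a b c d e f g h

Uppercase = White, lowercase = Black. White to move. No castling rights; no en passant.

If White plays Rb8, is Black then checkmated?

yes

After Rb8: black king on c8; in check: yes, from the white rook on b8.
King squares — b7: attacked by Rb8; c7: attacked by Bd6; d7: attacked by Ne5; b8: attacked by Bd6; d8: attacked by Rb8.
Black has no legal moves → checkmate.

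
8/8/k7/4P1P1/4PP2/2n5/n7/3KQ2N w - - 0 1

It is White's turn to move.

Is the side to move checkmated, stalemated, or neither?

neither

White to move; white king on d1.
In check: yes, from the black knight on c3.
King squares — c1: attacked by Na2; e1: own queen; c2: available; d2: available; e2: attacked by Nc3.
Legal moves for White: Kd2, Kc2, Qxc3.
White is in check but has 3 legal moves → neither.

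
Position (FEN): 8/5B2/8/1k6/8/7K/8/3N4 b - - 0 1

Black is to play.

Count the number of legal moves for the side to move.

Black to move; king on b5.
In check: no.
Legal moves: Kc6, Kb6, Ka6, Kc5, Ka5, Kb4, Ka4.
Count: 7.

7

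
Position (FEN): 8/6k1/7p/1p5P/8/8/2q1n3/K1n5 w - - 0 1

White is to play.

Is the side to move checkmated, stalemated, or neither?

White to move; white king on a1.
In check: no.
King squares — b1: attacked by Qc2; a2: attacked by Nc1; b2: attacked by Qc2.
Legal moves for White: none.
Not in check and no legal moves → stalemate.

stalemate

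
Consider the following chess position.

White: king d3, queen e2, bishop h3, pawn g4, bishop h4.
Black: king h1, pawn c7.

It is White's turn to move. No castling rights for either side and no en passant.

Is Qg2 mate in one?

yes

After Qg2: black king on h1; in check: yes, from the white queen on g2.
King squares — g1: attacked by Qg2; g2: attacked by Bh3; h2: attacked by Qg2.
Black has no legal moves → checkmate.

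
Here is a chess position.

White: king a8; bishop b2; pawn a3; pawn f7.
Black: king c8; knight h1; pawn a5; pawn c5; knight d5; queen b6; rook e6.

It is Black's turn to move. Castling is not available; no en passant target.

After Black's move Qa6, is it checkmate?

yes

After Qa6: white king on a8; in check: yes, from the black queen on a6.
King squares — a7: attacked by Qa6; b7: attacked by Qa6; b8: attacked by Kc8.
White has no legal moves → checkmate.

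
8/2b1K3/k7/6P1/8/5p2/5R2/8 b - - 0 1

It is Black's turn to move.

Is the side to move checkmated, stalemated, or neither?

Black to move; black king on a6.
In check: no.
Legal moves for Black: Bd8+, Bb8, Bd6+, Bb6, Be5, Ba5, Bf4, Bg3, Bh2, Kb7, Ka7, Kb6, Kb5, Ka5.
Black has 14 legal moves and is not in check → neither.

neither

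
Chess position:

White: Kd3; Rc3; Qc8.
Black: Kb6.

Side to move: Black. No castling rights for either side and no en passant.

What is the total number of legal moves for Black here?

Black to move; king on b6.
In check: no.
Legal moves: Ka7, Kb5, Ka5.
Count: 3.

3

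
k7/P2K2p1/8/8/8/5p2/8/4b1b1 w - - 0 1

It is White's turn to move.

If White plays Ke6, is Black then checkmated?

no

After Ke6: black king on a8; in check: no.
Black is not in check, so this cannot be checkmate.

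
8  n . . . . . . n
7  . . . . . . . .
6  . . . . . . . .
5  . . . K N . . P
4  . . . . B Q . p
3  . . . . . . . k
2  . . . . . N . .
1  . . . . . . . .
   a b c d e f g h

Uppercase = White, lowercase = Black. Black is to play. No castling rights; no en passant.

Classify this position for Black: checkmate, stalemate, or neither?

checkmate

Black to move; black king on h3.
In check: yes, from the white knight on f2.
King squares — g2: attacked by Be4; h2: attacked by Qf4; g3: attacked by Qf4; g4: attacked by Nf2; h4: own pawn.
Legal moves for Black: none.
In check with no legal moves → checkmate.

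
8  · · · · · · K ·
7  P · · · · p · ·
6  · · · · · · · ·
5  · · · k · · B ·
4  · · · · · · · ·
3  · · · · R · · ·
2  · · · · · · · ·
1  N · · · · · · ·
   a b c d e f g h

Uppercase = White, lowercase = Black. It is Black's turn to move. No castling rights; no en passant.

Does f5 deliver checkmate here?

After f5: white king on g8; in check: no.
White is not in check, so this cannot be checkmate.

no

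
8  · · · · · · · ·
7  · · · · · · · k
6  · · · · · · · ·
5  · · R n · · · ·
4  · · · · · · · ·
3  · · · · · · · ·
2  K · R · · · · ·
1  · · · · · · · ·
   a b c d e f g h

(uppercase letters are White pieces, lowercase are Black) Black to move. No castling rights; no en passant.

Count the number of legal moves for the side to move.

13

Black to move; king on h7.
In check: no.
Legal moves: Kh8, Kg8, Kg7, Kh6, Kg6, Ne7, Nc7, Nf6, Nb6, Nf4, Nb4+, Ne3, Nc3+.
Count: 13.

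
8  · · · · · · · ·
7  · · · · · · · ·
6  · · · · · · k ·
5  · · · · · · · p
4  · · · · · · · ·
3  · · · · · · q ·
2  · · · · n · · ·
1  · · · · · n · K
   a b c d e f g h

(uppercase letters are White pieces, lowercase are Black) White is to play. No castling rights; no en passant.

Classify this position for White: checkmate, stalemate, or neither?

stalemate

White to move; white king on h1.
In check: no.
King squares — g1: attacked by Ne2; g2: attacked by Qg3; h2: attacked by Nf1.
Legal moves for White: none.
Not in check and no legal moves → stalemate.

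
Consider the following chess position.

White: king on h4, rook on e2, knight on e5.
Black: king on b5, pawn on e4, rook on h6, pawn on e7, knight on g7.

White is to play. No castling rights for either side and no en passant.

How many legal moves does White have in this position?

White to move; king on h4.
In check: yes, from the black rook on h6.
Legal moves: Kg5, Kg4, Kg3.
Count: 3.

3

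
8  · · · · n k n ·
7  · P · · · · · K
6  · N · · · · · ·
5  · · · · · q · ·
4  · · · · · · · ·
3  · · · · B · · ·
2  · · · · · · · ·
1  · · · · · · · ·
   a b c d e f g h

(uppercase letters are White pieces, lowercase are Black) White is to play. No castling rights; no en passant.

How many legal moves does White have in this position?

White to move; king on h7.
In check: yes, from the black queen on f5.
Legal moves: Kh8.
Count: 1.

1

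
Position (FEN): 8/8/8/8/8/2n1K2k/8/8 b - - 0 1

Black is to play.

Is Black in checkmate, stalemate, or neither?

Black to move; black king on h3.
In check: no.
Legal moves for Black: Kh4, Kg4, Kg3, Kh2, Kg2, Nd5+, Nb5, Ne4, Na4, Ne2, Na2, Nd1+, Nb1.
Black has 13 legal moves and is not in check → neither.

neither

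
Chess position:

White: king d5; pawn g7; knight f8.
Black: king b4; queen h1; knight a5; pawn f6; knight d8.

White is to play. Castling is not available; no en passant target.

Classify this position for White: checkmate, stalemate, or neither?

neither

White to move; white king on d5.
In check: yes, from the black queen on h1.
Legal moves for White: Kd6, Kd4.
White is in check but has 2 legal moves → neither.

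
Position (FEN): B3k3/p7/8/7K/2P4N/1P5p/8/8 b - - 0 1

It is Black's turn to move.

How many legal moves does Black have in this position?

8

Black to move; king on e8.
In check: no.
Legal moves: Kf8, Kd8, Kf7, Ke7, Kd7, a6, h2, a5.
Count: 8.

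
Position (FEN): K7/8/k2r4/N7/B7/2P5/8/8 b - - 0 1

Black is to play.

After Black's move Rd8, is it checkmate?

yes

After Rd8: white king on a8; in check: yes, from the black rook on d8.
King squares — a7: attacked by Ka6; b7: attacked by Ka6; b8: attacked by Rd8.
White has no legal moves → checkmate.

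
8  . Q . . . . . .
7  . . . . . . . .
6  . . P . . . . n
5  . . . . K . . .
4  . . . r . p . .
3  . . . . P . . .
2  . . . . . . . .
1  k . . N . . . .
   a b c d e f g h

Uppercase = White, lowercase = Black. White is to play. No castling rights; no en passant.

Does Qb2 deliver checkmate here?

yes

After Qb2: black king on a1; in check: yes, from the white queen on b2.
King squares — b1: attacked by Qb2; a2: attacked by Qb2; b2: attacked by Nd1.
Black has no legal moves → checkmate.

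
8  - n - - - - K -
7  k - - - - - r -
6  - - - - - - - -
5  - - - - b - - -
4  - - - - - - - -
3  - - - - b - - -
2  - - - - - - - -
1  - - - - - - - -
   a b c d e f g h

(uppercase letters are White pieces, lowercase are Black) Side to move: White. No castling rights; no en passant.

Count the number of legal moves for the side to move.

2

White to move; king on g8.
In check: yes, from the black rook on g7.
Legal moves: Kh8, Kf8.
Count: 2.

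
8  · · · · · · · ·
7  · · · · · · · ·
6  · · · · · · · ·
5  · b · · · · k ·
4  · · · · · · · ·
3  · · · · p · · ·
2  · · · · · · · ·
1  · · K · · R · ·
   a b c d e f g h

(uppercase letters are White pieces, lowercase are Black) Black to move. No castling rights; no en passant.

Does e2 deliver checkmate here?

After e2: white king on c1; in check: no.
White is not in check, so this cannot be checkmate.

no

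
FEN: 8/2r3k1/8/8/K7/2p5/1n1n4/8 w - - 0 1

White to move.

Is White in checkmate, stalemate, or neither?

White to move; white king on a4.
In check: yes, from the black knight on b2.
Legal moves for White: Kb5, Ka5, Kb4, Ka3.
White is in check but has 4 legal moves → neither.

neither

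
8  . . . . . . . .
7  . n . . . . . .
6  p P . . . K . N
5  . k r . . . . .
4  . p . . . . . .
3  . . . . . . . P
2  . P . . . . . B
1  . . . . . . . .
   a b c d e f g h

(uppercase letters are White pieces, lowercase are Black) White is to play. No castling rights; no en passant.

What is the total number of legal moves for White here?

18

White to move; king on f6.
In check: no.
Legal moves: Ng8, Nf7, Nf5, Ng4, Kg7, Kf7, Ke7, Kg6, Ke6, Bb8, Bc7, Bd6, Be5, Bf4, Bg3, Bg1, h4, b3.
Count: 18.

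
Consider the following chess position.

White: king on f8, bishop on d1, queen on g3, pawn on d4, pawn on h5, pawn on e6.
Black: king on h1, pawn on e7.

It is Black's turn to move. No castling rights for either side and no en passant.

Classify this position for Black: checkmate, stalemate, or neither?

Black to move; black king on h1.
In check: no.
King squares — g1: attacked by Qg3; g2: attacked by Qg3; h2: attacked by Qg3.
Legal moves for Black: none.
Not in check and no legal moves → stalemate.

stalemate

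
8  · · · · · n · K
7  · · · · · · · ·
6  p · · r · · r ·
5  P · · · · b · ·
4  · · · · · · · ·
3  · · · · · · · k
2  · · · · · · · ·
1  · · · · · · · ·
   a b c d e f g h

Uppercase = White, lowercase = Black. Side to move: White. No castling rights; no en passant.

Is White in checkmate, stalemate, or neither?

White to move; white king on h8.
In check: no.
King squares — g7: attacked by Rg6; h7: attacked by Nf8; g8: attacked by Rg6.
Legal moves for White: none.
Not in check and no legal moves → stalemate.

stalemate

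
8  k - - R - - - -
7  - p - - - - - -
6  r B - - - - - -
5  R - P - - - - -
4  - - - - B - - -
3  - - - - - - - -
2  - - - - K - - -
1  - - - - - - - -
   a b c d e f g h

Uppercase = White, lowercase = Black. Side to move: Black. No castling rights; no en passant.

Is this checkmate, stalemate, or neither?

Black to move; black king on a8.
In check: yes, from the white rook on d8.
King squares — a7: attacked by Bb6; b7: own pawn; b8: attacked by Rd8.
Legal moves for Black: none.
In check with no legal moves → checkmate.

checkmate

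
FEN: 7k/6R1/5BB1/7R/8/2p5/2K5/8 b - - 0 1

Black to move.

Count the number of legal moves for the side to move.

0

Black to move; king on h8.
In check: yes, from the white rook on h5.
Legal moves: none.
Count: 0.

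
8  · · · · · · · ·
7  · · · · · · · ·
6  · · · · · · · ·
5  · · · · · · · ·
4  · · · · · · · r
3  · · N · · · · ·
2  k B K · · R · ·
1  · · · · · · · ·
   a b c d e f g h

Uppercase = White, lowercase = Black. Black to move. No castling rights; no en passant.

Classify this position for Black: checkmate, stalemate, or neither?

checkmate

Black to move; black king on a2.
In check: yes, from the white knight on c3.
King squares — a1: attacked by Bb2; b1: attacked by Kc2; b2: attacked by Kc2; a3: attacked by Bb2; b3: attacked by Kc2.
Legal moves for Black: none.
In check with no legal moves → checkmate.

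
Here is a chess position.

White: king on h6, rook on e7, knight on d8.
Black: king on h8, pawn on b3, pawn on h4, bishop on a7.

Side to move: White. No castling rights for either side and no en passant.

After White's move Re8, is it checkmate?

yes

After Re8: black king on h8; in check: yes, from the white rook on e8.
King squares — g7: attacked by Kh6; h7: attacked by Kh6; g8: attacked by Re8.
Black has no legal moves → checkmate.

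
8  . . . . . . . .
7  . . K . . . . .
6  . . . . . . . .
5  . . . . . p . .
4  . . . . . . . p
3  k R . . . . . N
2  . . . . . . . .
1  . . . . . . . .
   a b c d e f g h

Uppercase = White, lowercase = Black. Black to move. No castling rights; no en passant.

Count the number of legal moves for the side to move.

3

Black to move; king on a3.
In check: yes, from the white rook on b3.
Legal moves: Ka4, Kxb3, Ka2.
Count: 3.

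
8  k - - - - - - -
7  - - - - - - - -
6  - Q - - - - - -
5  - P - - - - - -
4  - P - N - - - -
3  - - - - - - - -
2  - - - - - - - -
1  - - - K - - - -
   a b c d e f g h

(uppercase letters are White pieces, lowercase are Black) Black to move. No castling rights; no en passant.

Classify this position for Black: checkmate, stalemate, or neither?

stalemate

Black to move; black king on a8.
In check: no.
King squares — a7: attacked by Qb6; b7: attacked by Qb6; b8: attacked by Qb6.
Legal moves for Black: none.
Not in check and no legal moves → stalemate.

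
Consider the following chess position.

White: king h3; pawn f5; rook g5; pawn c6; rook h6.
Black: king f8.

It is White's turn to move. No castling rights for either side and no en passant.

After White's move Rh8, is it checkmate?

no

After Rh8: black king on f8; in check: yes, from the white rook on h8.
Black has 2 legal replies: Kf7, Ke7.
In check but a legal move exists → not checkmate.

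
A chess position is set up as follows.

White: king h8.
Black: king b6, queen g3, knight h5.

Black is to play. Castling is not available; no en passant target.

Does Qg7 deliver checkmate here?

After Qg7: white king on h8; in check: yes, from the black queen on g7.
King squares — g7: attacked by Nh5; h7: attacked by Qg7; g8: attacked by Qg7.
White has no legal moves → checkmate.

yes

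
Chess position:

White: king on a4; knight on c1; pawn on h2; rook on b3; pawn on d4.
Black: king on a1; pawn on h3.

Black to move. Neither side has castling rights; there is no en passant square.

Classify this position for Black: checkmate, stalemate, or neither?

Black to move; black king on a1.
In check: no.
King squares — b1: attacked by Rb3; a2: attacked by Nc1; b2: attacked by Rb3.
Legal moves for Black: none.
Not in check and no legal moves → stalemate.

stalemate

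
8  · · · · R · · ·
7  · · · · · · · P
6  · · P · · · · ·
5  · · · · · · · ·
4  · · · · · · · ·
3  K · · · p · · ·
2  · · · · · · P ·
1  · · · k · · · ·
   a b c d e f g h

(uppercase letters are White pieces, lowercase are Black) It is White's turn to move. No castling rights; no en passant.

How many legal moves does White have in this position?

24

White to move; king on a3.
In check: no.
Legal moves: Rh8, Rg8, Rf8, Rd8+, Rc8, Rb8, Ra8, Re7, Re6, Re5, Re4, Rxe3, Kb4, Ka4, Kb3, Kb2, Ka2, h8=Q, h8=R, h8=B, h8=N, c7, g3, g4.
Count: 24.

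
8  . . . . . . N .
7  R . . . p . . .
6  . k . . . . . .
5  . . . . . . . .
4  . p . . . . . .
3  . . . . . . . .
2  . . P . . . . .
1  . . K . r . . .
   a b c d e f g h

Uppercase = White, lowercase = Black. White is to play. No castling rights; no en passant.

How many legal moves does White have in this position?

2

White to move; king on c1.
In check: yes, from the black rook on e1.
Legal moves: Kd2, Kb2.
Count: 2.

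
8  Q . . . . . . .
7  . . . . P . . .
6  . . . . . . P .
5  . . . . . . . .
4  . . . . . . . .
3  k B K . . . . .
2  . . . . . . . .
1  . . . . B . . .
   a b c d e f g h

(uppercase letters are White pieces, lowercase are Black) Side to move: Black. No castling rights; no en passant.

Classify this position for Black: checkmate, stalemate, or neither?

checkmate

Black to move; black king on a3.
In check: yes, from the white queen on a8.
King squares — a2: attacked by Bb3; b2: attacked by Kc3; b3: attacked by Kc3; a4: attacked by Bb3; b4: attacked by Kc3.
Legal moves for Black: none.
In check with no legal moves → checkmate.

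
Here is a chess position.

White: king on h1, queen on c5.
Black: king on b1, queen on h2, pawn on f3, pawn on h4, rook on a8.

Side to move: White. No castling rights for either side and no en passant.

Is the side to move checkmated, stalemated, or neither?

White to move; white king on h1.
In check: yes, from the black queen on h2.
Legal moves for White: Kxh2.
White is in check but has 1 legal move → neither.

neither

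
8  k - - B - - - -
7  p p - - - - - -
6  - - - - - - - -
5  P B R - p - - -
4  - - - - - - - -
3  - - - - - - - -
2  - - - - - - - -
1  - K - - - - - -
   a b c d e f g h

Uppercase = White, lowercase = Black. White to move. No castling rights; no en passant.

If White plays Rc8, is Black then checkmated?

yes

After Rc8: black king on a8; in check: yes, from the white rook on c8.
King squares — a7: own pawn; b7: own pawn; b8: attacked by Rc8.
Black has no legal moves → checkmate.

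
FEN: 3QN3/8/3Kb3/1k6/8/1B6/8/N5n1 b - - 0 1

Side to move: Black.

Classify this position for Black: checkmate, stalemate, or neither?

Black to move; black king on b5.
In check: no.
Legal moves for Black: Bg8, Bc8, Bf7, Bd7, Bf5, Bd5, Bg4, Bc4, Bh3, Bxb3, Ka6, Kb4, Nh3, Nf3, Ne2.
Black has 15 legal moves and is not in check → neither.

neither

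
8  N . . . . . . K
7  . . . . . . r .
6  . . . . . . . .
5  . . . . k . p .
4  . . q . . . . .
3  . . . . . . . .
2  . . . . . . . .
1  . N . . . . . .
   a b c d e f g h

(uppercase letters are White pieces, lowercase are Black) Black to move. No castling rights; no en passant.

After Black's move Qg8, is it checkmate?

After Qg8: white king on h8; in check: yes, from the black queen on g8.
King squares — g7: attacked by Qg8; h7: attacked by Rg7; g8: attacked by Rg7.
White has no legal moves → checkmate.

yes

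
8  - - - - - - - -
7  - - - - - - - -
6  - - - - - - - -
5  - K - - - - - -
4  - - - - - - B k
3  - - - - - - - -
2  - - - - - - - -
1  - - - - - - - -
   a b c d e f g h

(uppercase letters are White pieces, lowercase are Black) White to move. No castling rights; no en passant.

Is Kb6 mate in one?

no

After Kb6: black king on h4; in check: no.
Black is not in check, so this cannot be checkmate.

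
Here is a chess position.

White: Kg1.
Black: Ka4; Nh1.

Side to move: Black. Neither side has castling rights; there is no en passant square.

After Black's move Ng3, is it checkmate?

no

After Ng3: white king on g1; in check: no.
White is not in check, so this cannot be checkmate.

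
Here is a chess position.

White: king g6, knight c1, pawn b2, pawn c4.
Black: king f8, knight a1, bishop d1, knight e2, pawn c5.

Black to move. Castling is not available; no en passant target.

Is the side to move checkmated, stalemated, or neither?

Black to move; black king on f8.
In check: no.
Legal moves for Black: Kg8, Ke8, Ke7, Nf4+, Nd4, Ng3, Nc3, Ng1, Nxc1, Ba4, Bb3, Bc2+, Nb3, Nc2.
Black has 14 legal moves and is not in check → neither.

neither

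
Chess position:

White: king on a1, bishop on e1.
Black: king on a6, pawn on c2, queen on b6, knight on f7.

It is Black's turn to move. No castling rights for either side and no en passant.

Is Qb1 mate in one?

yes

After Qb1: white king on a1; in check: yes, from the black queen on b1.
King squares — b1: attacked by Pc2; a2: attacked by Qb1; b2: attacked by Qb1.
White has no legal moves → checkmate.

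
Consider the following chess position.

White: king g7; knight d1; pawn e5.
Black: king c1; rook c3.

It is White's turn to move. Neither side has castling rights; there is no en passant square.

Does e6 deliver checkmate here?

no

After e6: black king on c1; in check: no.
Black is not in check, so this cannot be checkmate.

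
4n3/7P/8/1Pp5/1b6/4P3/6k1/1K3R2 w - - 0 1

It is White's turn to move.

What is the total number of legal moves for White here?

White to move; king on b1.
In check: no.
Legal moves: Rf8, Rf7, Rf6, Rf5, Rf4, Rf3, Rf2+, Rh1, Rg1+, Re1, Rd1, Rc1, Kc2, Kb2, Ka2, Kc1, Ka1, h8=Q, h8=R, h8=B, h8=N, b6, e4.
Count: 23.

23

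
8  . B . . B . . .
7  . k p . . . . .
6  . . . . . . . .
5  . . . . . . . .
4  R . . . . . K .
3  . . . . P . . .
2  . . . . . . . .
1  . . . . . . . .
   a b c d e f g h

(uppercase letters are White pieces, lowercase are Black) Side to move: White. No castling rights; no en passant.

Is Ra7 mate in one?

After Ra7: black king on b7; in check: yes, from the white rook on a7.
Black has 3 legal replies: Kc8, Kxb8, Kb6.
In check but a legal move exists → not checkmate.

no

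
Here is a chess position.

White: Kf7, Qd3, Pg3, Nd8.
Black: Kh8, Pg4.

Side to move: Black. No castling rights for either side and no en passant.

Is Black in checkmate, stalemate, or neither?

stalemate

Black to move; black king on h8.
In check: no.
King squares — g7: attacked by Kf7; h7: attacked by Qd3; g8: attacked by Kf7.
Legal moves for Black: none.
Not in check and no legal moves → stalemate.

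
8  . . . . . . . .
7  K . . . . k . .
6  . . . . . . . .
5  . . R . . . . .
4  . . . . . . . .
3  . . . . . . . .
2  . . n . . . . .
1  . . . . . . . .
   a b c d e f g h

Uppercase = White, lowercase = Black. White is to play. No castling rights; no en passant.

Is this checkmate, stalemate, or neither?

neither

White to move; white king on a7.
In check: no.
Legal moves for White: Kb8, Ka8, Kb7, Kb6, Ka6, Rc8, Rc7+, Rc6, Rh5, Rg5, Rf5+, Re5, Rd5, Rb5, Ra5, Rc4, Rc3, Rxc2.
White has 18 legal moves and is not in check → neither.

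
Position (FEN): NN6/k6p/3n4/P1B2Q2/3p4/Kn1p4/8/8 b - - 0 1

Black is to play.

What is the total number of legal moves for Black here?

4

Black to move; king on a7.
In check: yes, from the white bishop on c5.
Legal moves: Kxb8, Kxa8, Kb7, Nxc5.
Count: 4.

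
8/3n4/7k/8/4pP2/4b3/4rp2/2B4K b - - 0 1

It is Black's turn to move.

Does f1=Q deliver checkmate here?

After f1=Q: white king on h1; in check: yes, from the black queen on f1.
King squares — g1: attacked by Qf1; g2: attacked by Qf1; h2: attacked by Re2.
White has no legal moves → checkmate.

yes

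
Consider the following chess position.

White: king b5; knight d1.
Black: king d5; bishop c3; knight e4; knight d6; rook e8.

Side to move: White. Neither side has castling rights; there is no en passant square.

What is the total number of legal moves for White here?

3

White to move; king on b5.
In check: yes, from the black knight on d6.
Legal moves: Kb6, Ka6, Ka4.
Count: 3.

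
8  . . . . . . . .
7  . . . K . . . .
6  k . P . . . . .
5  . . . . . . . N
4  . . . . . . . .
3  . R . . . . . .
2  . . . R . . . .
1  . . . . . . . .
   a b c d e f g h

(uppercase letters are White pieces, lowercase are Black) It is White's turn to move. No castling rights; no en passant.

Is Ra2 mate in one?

After Ra2: black king on a6; in check: yes, from the white rook on a2.
King squares — a5: attacked by Ra2; b5: attacked by Rb3; b6: attacked by Rb3; a7: attacked by Ra2; b7: attacked by Rb3.
Black has no legal moves → checkmate.

yes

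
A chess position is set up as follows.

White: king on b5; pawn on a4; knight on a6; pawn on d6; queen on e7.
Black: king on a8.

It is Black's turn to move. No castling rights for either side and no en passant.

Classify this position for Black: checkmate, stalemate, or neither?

stalemate

Black to move; black king on a8.
In check: no.
King squares — a7: attacked by Qe7; b7: attacked by Qe7; b8: attacked by Na6.
Legal moves for Black: none.
Not in check and no legal moves → stalemate.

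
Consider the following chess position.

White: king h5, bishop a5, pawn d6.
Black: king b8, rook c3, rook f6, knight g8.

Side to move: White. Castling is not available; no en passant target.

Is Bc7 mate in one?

no

After Bc7: black king on b8; in check: yes, from the white bishop on c7.
Black has 5 legal replies: Kc8, Ka8, Kb7, Ka7, Rxc7.
In check but a legal move exists → not checkmate.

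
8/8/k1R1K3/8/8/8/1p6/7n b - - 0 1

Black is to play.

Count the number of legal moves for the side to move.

Black to move; king on a6.
In check: yes, from the white rook on c6.
Legal moves: Kb7, Ka7, Kb5, Ka5.
Count: 4.

4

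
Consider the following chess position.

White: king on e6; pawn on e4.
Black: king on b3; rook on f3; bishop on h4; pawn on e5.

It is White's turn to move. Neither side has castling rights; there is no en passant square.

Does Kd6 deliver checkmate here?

no

After Kd6: black king on b3; in check: no.
Black is not in check, so this cannot be checkmate.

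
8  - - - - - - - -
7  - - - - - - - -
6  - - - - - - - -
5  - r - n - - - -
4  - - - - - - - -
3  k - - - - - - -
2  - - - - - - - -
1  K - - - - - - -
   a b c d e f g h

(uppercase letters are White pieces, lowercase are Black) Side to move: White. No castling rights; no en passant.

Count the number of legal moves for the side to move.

White to move; king on a1.
In check: no.
Legal moves: none.
Count: 0.

0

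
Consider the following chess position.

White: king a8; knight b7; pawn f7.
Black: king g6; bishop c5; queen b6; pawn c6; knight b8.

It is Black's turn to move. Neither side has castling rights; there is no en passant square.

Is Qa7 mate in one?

yes

After Qa7: white king on a8; in check: yes, from the black queen on a7.
King squares — a7: attacked by Bc5; b7: own knight; b8: attacked by Qa7.
White has no legal moves → checkmate.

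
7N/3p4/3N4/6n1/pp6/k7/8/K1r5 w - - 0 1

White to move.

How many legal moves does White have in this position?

White to move; king on a1.
In check: yes, from the black rook on c1.
Legal moves: none.
Count: 0.

0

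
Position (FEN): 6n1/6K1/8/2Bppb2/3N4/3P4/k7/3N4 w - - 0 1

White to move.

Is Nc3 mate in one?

After Nc3: black king on a2; in check: yes, from the white knight on c3.
Black has 2 legal replies: Kb2, Ka1.
In check but a legal move exists → not checkmate.

no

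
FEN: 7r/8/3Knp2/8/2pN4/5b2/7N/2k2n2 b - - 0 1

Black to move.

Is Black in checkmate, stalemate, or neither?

Black to move; black king on c1.
In check: no.
Legal moves for Black include: Rg8, Rf8, Re8, Rd8+, Rc8, Rb8, Ra8, Rh7, Rh6, Rh5, Rh4, Rh3, Rxh2, Nf8, Nd8, Ng7, Nc7, Ng5, ... (list truncated; more exist).
Black has legal moves and is not in check → neither.

neither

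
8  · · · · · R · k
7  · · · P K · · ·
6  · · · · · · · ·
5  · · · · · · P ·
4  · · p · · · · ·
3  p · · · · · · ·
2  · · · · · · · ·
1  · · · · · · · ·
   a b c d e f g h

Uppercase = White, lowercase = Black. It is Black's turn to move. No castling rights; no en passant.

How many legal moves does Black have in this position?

Black to move; king on h8.
In check: yes, from the white rook on f8.
Legal moves: Kh7, Kg7.
Count: 2.

2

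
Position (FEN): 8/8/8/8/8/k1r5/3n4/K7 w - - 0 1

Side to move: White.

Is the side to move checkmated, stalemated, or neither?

White to move; white king on a1.
In check: no.
King squares — b1: attacked by Nd2; a2: attacked by Ka3; b2: attacked by Ka3.
Legal moves for White: none.
Not in check and no legal moves → stalemate.

stalemate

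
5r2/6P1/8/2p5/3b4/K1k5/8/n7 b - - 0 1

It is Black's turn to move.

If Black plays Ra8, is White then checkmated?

yes

After Ra8: white king on a3; in check: yes, from the black rook on a8.
King squares — a2: attacked by Ra8; b2: attacked by Kc3; b3: attacked by Na1; a4: attacked by Ra8; b4: attacked by Kc3.
White has no legal moves → checkmate.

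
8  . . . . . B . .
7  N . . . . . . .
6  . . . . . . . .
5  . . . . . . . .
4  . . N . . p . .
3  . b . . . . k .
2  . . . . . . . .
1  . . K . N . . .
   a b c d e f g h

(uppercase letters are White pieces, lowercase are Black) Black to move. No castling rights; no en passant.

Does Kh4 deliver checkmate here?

After Kh4: white king on c1; in check: no.
White is not in check, so this cannot be checkmate.

no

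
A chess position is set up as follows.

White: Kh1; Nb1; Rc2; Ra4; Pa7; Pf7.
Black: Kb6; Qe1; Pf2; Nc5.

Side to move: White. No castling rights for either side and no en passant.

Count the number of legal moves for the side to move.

White to move; king on h1.
In check: yes, from the black queen on e1.
Legal moves: Kh2, Kg2.
Count: 2.

2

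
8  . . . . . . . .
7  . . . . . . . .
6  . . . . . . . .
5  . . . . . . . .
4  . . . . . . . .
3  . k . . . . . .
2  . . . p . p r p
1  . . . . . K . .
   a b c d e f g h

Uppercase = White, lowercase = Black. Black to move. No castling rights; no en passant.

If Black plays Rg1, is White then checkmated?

After Rg1: white king on f1; in check: yes, from the black rook on g1.
White has 2 legal replies: Kxf2, Ke2.
In check but a legal move exists → not checkmate.

no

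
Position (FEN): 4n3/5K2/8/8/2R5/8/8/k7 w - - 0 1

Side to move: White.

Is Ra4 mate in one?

After Ra4: black king on a1; in check: yes, from the white rook on a4.
Black has 2 legal replies: Kb2, Kb1.
In check but a legal move exists → not checkmate.

no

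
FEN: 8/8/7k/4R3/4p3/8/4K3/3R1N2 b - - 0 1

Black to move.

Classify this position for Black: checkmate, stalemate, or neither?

neither

Black to move; black king on h6.
In check: no.
Legal moves for Black: Kh7, Kg7, Kg6, e3.
Black has 4 legal moves and is not in check → neither.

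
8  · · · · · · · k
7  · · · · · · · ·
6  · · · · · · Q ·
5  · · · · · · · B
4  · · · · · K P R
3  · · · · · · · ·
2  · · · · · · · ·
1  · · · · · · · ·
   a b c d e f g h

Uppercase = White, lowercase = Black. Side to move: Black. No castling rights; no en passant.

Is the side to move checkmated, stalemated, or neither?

Black to move; black king on h8.
In check: no.
King squares — g7: attacked by Qg6; h7: attacked by Qg6; g8: attacked by Qg6.
Legal moves for Black: none.
Not in check and no legal moves → stalemate.

stalemate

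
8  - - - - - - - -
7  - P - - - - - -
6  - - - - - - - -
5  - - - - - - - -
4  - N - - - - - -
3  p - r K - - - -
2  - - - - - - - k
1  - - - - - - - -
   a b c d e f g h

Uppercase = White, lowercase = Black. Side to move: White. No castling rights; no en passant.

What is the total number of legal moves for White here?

White to move; king on d3.
In check: yes, from the black rook on c3.
Legal moves: Ke4, Kd4, Kxc3, Ke2, Kd2.
Count: 5.

5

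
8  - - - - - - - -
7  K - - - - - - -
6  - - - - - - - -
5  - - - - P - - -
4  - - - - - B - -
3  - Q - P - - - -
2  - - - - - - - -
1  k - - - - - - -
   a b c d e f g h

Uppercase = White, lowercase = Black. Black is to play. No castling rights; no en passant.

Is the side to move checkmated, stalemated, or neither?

stalemate

Black to move; black king on a1.
In check: no.
King squares — b1: attacked by Qb3; a2: attacked by Qb3; b2: attacked by Qb3.
Legal moves for Black: none.
Not in check and no legal moves → stalemate.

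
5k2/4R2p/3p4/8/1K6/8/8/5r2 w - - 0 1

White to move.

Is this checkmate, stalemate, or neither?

neither

White to move; white king on b4.
In check: no.
Legal moves for White include: Re8+, Rxh7, Rg7, Rf7+, Rd7, Rc7, Rb7, Ra7, Re6, Re5, Re4, Re3, Re2, Re1, Kb5, Ka5, Kc4, Ka4, ... (list truncated; more exist).
White has legal moves and is not in check → neither.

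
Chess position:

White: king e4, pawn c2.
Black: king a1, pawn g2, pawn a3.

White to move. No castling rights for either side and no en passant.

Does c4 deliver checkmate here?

After c4: black king on a1; in check: no.
Black is not in check, so this cannot be checkmate.

no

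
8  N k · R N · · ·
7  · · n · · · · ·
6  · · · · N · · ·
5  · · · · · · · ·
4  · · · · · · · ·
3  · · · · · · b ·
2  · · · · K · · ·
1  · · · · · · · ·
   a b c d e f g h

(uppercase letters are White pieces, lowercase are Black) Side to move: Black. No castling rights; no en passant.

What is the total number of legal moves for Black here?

2

Black to move; king on b8.
In check: yes, from the white rook on d8.
Legal moves: Kb7, Ka7.
Count: 2.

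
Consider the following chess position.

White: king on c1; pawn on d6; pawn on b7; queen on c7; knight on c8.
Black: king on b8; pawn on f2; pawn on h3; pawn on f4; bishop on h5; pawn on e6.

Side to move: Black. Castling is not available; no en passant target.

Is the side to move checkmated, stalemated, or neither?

checkmate

Black to move; black king on b8.
In check: yes, from the white queen on c7.
King squares — a7: attacked by Nc8; b7: attacked by Qc7; c7: attacked by Pd6; a8: attacked by Pb7; c8: attacked by Pb7.
Legal moves for Black: none.
In check with no legal moves → checkmate.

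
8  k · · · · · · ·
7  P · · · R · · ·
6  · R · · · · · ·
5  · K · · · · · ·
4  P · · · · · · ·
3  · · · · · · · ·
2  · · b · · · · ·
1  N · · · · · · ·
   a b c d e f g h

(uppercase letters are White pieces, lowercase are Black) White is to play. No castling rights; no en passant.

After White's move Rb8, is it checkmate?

After Rb8: black king on a8; in check: yes, from the white rook on b8.
King squares — a7: attacked by Re7; b7: attacked by Re7; b8: attacked by Pa7.
Black has no legal moves → checkmate.

yes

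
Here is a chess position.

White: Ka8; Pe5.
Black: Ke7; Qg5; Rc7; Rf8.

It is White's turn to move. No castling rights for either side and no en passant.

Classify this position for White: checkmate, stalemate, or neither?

checkmate

White to move; white king on a8.
In check: yes, from the black rook on f8.
King squares — a7: attacked by Rc7; b7: attacked by Rc7; b8: attacked by Rf8.
Legal moves for White: none.
In check with no legal moves → checkmate.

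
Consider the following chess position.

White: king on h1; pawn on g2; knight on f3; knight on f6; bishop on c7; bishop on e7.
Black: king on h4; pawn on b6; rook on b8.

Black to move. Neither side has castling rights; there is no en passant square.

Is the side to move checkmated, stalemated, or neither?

Black to move; black king on h4.
In check: yes, from the white knight on f3.
King squares — g3: attacked by Bc7; h3: attacked by Pg2; g4: attacked by Nf6; g5: attacked by Nf3; h5: attacked by Nf6.
Legal moves for Black: none.
In check with no legal moves → checkmate.

checkmate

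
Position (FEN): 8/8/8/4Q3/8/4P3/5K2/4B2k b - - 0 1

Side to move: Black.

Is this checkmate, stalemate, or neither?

Black to move; black king on h1.
In check: no.
King squares — g1: attacked by Kf2; g2: attacked by Kf2; h2: attacked by Qe5.
Legal moves for Black: none.
Not in check and no legal moves → stalemate.

stalemate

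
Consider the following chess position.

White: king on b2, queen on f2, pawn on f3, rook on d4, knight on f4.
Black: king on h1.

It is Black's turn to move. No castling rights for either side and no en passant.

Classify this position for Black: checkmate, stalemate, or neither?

stalemate

Black to move; black king on h1.
In check: no.
King squares — g1: attacked by Qf2; g2: attacked by Qf2; h2: attacked by Qf2.
Legal moves for Black: none.
Not in check and no legal moves → stalemate.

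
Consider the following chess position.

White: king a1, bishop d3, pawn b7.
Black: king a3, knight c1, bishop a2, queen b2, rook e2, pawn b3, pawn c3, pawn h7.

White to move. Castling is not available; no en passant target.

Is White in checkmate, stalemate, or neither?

White to move; white king on a1.
In check: yes, from the black queen on b2.
King squares — b1: attacked by Ba2; a2: attacked by Nc1; b2: attacked by Re2.
Legal moves for White: none.
In check with no legal moves → checkmate.

checkmate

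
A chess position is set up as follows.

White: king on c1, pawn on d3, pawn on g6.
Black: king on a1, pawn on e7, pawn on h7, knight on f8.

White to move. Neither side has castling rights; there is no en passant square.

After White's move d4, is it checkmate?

After d4: black king on a1; in check: no.
Black is not in check, so this cannot be checkmate.

no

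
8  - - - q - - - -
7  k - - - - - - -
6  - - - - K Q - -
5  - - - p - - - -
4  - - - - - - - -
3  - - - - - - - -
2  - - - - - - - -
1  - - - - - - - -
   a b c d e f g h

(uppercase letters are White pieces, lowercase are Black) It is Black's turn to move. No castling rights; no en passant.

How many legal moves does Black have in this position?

Black to move; king on a7.
In check: no.
Legal moves: Qh8, Qg8+, Qf8, Qe8+, Qc8+, Qb8, Qa8, Qe7+, Qd7+, Qc7, Qxf6+, Qd6+, Qb6+, Qa5, Kb8, Ka8, Kb7, Kb6, Ka6, d4.
Count: 20.

20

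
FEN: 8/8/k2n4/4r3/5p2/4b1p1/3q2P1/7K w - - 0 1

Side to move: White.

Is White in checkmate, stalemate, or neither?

White to move; white king on h1.
In check: no.
King squares — g1: attacked by Be3; g2: own pawn; h2: attacked by Pg3.
Legal moves for White: none.
Not in check and no legal moves → stalemate.

stalemate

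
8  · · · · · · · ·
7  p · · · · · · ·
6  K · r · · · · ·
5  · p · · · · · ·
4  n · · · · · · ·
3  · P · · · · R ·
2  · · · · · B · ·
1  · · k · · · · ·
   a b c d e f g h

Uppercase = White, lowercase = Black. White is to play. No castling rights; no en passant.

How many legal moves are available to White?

White to move; king on a6.
In check: yes, from the black rook on c6.
Legal moves: Kb7, Kxa7, Kxb5, Ka5, Bb6.
Count: 5.

5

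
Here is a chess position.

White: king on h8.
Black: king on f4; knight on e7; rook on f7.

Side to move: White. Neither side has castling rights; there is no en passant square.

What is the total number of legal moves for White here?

0

White to move; king on h8.
In check: no.
Legal moves: none.
Count: 0.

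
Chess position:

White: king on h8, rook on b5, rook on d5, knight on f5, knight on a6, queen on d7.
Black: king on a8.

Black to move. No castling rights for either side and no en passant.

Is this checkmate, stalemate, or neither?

stalemate

Black to move; black king on a8.
In check: no.
King squares — a7: attacked by Qd7; b7: attacked by Rb5; b8: attacked by Rb5.
Legal moves for Black: none.
Not in check and no legal moves → stalemate.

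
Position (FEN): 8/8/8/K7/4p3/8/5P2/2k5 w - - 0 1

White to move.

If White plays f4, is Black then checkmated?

no

After f4: black king on c1; in check: no.
Black is not in check, so this cannot be checkmate.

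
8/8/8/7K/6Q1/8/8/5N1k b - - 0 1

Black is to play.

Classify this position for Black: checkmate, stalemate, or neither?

Black to move; black king on h1.
In check: no.
King squares — g1: attacked by Qg4; g2: attacked by Qg4; h2: attacked by Nf1.
Legal moves for Black: none.
Not in check and no legal moves → stalemate.

stalemate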